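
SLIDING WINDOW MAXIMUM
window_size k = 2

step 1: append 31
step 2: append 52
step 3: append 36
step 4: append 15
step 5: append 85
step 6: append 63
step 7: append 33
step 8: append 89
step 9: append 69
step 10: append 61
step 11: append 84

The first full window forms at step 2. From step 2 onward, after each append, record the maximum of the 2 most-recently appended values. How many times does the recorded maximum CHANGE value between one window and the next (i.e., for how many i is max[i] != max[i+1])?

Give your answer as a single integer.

step 1: append 31 -> window=[31] (not full yet)
step 2: append 52 -> window=[31, 52] -> max=52
step 3: append 36 -> window=[52, 36] -> max=52
step 4: append 15 -> window=[36, 15] -> max=36
step 5: append 85 -> window=[15, 85] -> max=85
step 6: append 63 -> window=[85, 63] -> max=85
step 7: append 33 -> window=[63, 33] -> max=63
step 8: append 89 -> window=[33, 89] -> max=89
step 9: append 69 -> window=[89, 69] -> max=89
step 10: append 61 -> window=[69, 61] -> max=69
step 11: append 84 -> window=[61, 84] -> max=84
Recorded maximums: 52 52 36 85 85 63 89 89 69 84
Changes between consecutive maximums: 6

Answer: 6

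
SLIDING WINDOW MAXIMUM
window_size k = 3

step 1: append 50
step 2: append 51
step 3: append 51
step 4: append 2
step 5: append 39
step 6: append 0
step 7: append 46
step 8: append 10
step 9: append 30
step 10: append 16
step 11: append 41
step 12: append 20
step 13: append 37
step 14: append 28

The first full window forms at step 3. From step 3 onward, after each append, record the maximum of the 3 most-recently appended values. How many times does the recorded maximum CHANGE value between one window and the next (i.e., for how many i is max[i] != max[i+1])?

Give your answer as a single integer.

Answer: 5

Derivation:
step 1: append 50 -> window=[50] (not full yet)
step 2: append 51 -> window=[50, 51] (not full yet)
step 3: append 51 -> window=[50, 51, 51] -> max=51
step 4: append 2 -> window=[51, 51, 2] -> max=51
step 5: append 39 -> window=[51, 2, 39] -> max=51
step 6: append 0 -> window=[2, 39, 0] -> max=39
step 7: append 46 -> window=[39, 0, 46] -> max=46
step 8: append 10 -> window=[0, 46, 10] -> max=46
step 9: append 30 -> window=[46, 10, 30] -> max=46
step 10: append 16 -> window=[10, 30, 16] -> max=30
step 11: append 41 -> window=[30, 16, 41] -> max=41
step 12: append 20 -> window=[16, 41, 20] -> max=41
step 13: append 37 -> window=[41, 20, 37] -> max=41
step 14: append 28 -> window=[20, 37, 28] -> max=37
Recorded maximums: 51 51 51 39 46 46 46 30 41 41 41 37
Changes between consecutive maximums: 5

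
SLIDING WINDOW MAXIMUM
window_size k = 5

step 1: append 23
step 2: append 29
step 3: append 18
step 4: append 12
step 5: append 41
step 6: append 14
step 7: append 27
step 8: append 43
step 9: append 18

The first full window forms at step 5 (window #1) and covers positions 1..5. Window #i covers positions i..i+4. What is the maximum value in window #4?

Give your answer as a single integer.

step 1: append 23 -> window=[23] (not full yet)
step 2: append 29 -> window=[23, 29] (not full yet)
step 3: append 18 -> window=[23, 29, 18] (not full yet)
step 4: append 12 -> window=[23, 29, 18, 12] (not full yet)
step 5: append 41 -> window=[23, 29, 18, 12, 41] -> max=41
step 6: append 14 -> window=[29, 18, 12, 41, 14] -> max=41
step 7: append 27 -> window=[18, 12, 41, 14, 27] -> max=41
step 8: append 43 -> window=[12, 41, 14, 27, 43] -> max=43
Window #4 max = 43

Answer: 43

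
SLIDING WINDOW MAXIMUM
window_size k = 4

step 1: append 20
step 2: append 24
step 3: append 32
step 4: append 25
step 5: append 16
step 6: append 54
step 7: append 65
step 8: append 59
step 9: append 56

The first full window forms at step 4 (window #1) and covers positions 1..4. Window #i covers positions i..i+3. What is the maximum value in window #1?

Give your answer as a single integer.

Answer: 32

Derivation:
step 1: append 20 -> window=[20] (not full yet)
step 2: append 24 -> window=[20, 24] (not full yet)
step 3: append 32 -> window=[20, 24, 32] (not full yet)
step 4: append 25 -> window=[20, 24, 32, 25] -> max=32
Window #1 max = 32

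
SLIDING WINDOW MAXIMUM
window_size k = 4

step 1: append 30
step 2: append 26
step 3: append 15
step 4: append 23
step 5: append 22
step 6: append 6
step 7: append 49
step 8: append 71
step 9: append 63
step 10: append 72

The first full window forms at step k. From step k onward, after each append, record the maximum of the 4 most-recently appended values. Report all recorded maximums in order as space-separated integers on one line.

Answer: 30 26 23 49 71 71 72

Derivation:
step 1: append 30 -> window=[30] (not full yet)
step 2: append 26 -> window=[30, 26] (not full yet)
step 3: append 15 -> window=[30, 26, 15] (not full yet)
step 4: append 23 -> window=[30, 26, 15, 23] -> max=30
step 5: append 22 -> window=[26, 15, 23, 22] -> max=26
step 6: append 6 -> window=[15, 23, 22, 6] -> max=23
step 7: append 49 -> window=[23, 22, 6, 49] -> max=49
step 8: append 71 -> window=[22, 6, 49, 71] -> max=71
step 9: append 63 -> window=[6, 49, 71, 63] -> max=71
step 10: append 72 -> window=[49, 71, 63, 72] -> max=72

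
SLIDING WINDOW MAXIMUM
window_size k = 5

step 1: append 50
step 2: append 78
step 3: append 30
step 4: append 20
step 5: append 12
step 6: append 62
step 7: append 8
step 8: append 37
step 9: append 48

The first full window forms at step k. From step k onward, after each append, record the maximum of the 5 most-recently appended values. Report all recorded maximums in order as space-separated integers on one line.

Answer: 78 78 62 62 62

Derivation:
step 1: append 50 -> window=[50] (not full yet)
step 2: append 78 -> window=[50, 78] (not full yet)
step 3: append 30 -> window=[50, 78, 30] (not full yet)
step 4: append 20 -> window=[50, 78, 30, 20] (not full yet)
step 5: append 12 -> window=[50, 78, 30, 20, 12] -> max=78
step 6: append 62 -> window=[78, 30, 20, 12, 62] -> max=78
step 7: append 8 -> window=[30, 20, 12, 62, 8] -> max=62
step 8: append 37 -> window=[20, 12, 62, 8, 37] -> max=62
step 9: append 48 -> window=[12, 62, 8, 37, 48] -> max=62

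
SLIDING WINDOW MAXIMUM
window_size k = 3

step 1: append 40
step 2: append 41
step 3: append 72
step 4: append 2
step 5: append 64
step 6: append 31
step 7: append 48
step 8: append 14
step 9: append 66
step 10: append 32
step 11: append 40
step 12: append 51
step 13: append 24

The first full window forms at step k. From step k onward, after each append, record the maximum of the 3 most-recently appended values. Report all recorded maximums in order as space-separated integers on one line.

step 1: append 40 -> window=[40] (not full yet)
step 2: append 41 -> window=[40, 41] (not full yet)
step 3: append 72 -> window=[40, 41, 72] -> max=72
step 4: append 2 -> window=[41, 72, 2] -> max=72
step 5: append 64 -> window=[72, 2, 64] -> max=72
step 6: append 31 -> window=[2, 64, 31] -> max=64
step 7: append 48 -> window=[64, 31, 48] -> max=64
step 8: append 14 -> window=[31, 48, 14] -> max=48
step 9: append 66 -> window=[48, 14, 66] -> max=66
step 10: append 32 -> window=[14, 66, 32] -> max=66
step 11: append 40 -> window=[66, 32, 40] -> max=66
step 12: append 51 -> window=[32, 40, 51] -> max=51
step 13: append 24 -> window=[40, 51, 24] -> max=51

Answer: 72 72 72 64 64 48 66 66 66 51 51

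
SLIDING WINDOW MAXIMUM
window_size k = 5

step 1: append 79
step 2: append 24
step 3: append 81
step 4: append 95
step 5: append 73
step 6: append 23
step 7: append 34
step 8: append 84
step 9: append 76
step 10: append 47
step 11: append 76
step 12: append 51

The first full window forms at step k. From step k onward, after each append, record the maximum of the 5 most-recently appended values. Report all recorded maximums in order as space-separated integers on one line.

step 1: append 79 -> window=[79] (not full yet)
step 2: append 24 -> window=[79, 24] (not full yet)
step 3: append 81 -> window=[79, 24, 81] (not full yet)
step 4: append 95 -> window=[79, 24, 81, 95] (not full yet)
step 5: append 73 -> window=[79, 24, 81, 95, 73] -> max=95
step 6: append 23 -> window=[24, 81, 95, 73, 23] -> max=95
step 7: append 34 -> window=[81, 95, 73, 23, 34] -> max=95
step 8: append 84 -> window=[95, 73, 23, 34, 84] -> max=95
step 9: append 76 -> window=[73, 23, 34, 84, 76] -> max=84
step 10: append 47 -> window=[23, 34, 84, 76, 47] -> max=84
step 11: append 76 -> window=[34, 84, 76, 47, 76] -> max=84
step 12: append 51 -> window=[84, 76, 47, 76, 51] -> max=84

Answer: 95 95 95 95 84 84 84 84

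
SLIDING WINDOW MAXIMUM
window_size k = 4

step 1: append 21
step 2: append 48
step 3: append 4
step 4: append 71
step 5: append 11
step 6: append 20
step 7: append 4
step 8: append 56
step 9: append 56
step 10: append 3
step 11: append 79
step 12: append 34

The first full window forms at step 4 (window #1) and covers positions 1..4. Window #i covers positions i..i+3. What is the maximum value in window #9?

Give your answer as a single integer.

step 1: append 21 -> window=[21] (not full yet)
step 2: append 48 -> window=[21, 48] (not full yet)
step 3: append 4 -> window=[21, 48, 4] (not full yet)
step 4: append 71 -> window=[21, 48, 4, 71] -> max=71
step 5: append 11 -> window=[48, 4, 71, 11] -> max=71
step 6: append 20 -> window=[4, 71, 11, 20] -> max=71
step 7: append 4 -> window=[71, 11, 20, 4] -> max=71
step 8: append 56 -> window=[11, 20, 4, 56] -> max=56
step 9: append 56 -> window=[20, 4, 56, 56] -> max=56
step 10: append 3 -> window=[4, 56, 56, 3] -> max=56
step 11: append 79 -> window=[56, 56, 3, 79] -> max=79
step 12: append 34 -> window=[56, 3, 79, 34] -> max=79
Window #9 max = 79

Answer: 79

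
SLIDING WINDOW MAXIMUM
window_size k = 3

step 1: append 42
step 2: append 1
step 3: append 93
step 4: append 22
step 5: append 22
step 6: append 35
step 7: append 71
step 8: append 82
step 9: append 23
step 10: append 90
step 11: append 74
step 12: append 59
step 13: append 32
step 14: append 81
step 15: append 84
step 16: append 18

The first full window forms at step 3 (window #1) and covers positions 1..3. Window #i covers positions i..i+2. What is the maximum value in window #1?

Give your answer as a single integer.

step 1: append 42 -> window=[42] (not full yet)
step 2: append 1 -> window=[42, 1] (not full yet)
step 3: append 93 -> window=[42, 1, 93] -> max=93
Window #1 max = 93

Answer: 93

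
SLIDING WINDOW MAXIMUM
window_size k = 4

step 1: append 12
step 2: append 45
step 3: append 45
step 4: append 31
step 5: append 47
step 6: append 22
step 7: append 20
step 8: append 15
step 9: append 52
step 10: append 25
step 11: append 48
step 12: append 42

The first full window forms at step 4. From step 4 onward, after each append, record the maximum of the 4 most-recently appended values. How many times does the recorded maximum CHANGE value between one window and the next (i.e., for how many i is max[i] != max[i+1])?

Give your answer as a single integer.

Answer: 2

Derivation:
step 1: append 12 -> window=[12] (not full yet)
step 2: append 45 -> window=[12, 45] (not full yet)
step 3: append 45 -> window=[12, 45, 45] (not full yet)
step 4: append 31 -> window=[12, 45, 45, 31] -> max=45
step 5: append 47 -> window=[45, 45, 31, 47] -> max=47
step 6: append 22 -> window=[45, 31, 47, 22] -> max=47
step 7: append 20 -> window=[31, 47, 22, 20] -> max=47
step 8: append 15 -> window=[47, 22, 20, 15] -> max=47
step 9: append 52 -> window=[22, 20, 15, 52] -> max=52
step 10: append 25 -> window=[20, 15, 52, 25] -> max=52
step 11: append 48 -> window=[15, 52, 25, 48] -> max=52
step 12: append 42 -> window=[52, 25, 48, 42] -> max=52
Recorded maximums: 45 47 47 47 47 52 52 52 52
Changes between consecutive maximums: 2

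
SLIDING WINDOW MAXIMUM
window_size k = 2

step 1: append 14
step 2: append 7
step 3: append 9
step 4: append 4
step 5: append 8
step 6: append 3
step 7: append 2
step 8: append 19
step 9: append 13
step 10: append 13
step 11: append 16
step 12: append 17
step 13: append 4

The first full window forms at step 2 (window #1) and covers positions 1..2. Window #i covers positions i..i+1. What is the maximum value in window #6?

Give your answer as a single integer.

step 1: append 14 -> window=[14] (not full yet)
step 2: append 7 -> window=[14, 7] -> max=14
step 3: append 9 -> window=[7, 9] -> max=9
step 4: append 4 -> window=[9, 4] -> max=9
step 5: append 8 -> window=[4, 8] -> max=8
step 6: append 3 -> window=[8, 3] -> max=8
step 7: append 2 -> window=[3, 2] -> max=3
Window #6 max = 3

Answer: 3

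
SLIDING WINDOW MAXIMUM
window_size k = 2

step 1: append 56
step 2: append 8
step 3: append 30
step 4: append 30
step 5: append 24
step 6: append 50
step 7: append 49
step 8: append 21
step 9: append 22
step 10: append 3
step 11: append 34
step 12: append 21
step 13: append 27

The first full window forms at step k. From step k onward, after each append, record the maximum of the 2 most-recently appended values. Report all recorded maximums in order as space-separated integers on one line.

Answer: 56 30 30 30 50 50 49 22 22 34 34 27

Derivation:
step 1: append 56 -> window=[56] (not full yet)
step 2: append 8 -> window=[56, 8] -> max=56
step 3: append 30 -> window=[8, 30] -> max=30
step 4: append 30 -> window=[30, 30] -> max=30
step 5: append 24 -> window=[30, 24] -> max=30
step 6: append 50 -> window=[24, 50] -> max=50
step 7: append 49 -> window=[50, 49] -> max=50
step 8: append 21 -> window=[49, 21] -> max=49
step 9: append 22 -> window=[21, 22] -> max=22
step 10: append 3 -> window=[22, 3] -> max=22
step 11: append 34 -> window=[3, 34] -> max=34
step 12: append 21 -> window=[34, 21] -> max=34
step 13: append 27 -> window=[21, 27] -> max=27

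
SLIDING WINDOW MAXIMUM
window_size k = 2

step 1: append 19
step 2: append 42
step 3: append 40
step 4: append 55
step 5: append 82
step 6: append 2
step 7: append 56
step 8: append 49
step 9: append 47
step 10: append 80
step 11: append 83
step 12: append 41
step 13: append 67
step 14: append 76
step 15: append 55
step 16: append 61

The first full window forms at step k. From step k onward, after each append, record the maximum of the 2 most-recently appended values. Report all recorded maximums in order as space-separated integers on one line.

Answer: 42 42 55 82 82 56 56 49 80 83 83 67 76 76 61

Derivation:
step 1: append 19 -> window=[19] (not full yet)
step 2: append 42 -> window=[19, 42] -> max=42
step 3: append 40 -> window=[42, 40] -> max=42
step 4: append 55 -> window=[40, 55] -> max=55
step 5: append 82 -> window=[55, 82] -> max=82
step 6: append 2 -> window=[82, 2] -> max=82
step 7: append 56 -> window=[2, 56] -> max=56
step 8: append 49 -> window=[56, 49] -> max=56
step 9: append 47 -> window=[49, 47] -> max=49
step 10: append 80 -> window=[47, 80] -> max=80
step 11: append 83 -> window=[80, 83] -> max=83
step 12: append 41 -> window=[83, 41] -> max=83
step 13: append 67 -> window=[41, 67] -> max=67
step 14: append 76 -> window=[67, 76] -> max=76
step 15: append 55 -> window=[76, 55] -> max=76
step 16: append 61 -> window=[55, 61] -> max=61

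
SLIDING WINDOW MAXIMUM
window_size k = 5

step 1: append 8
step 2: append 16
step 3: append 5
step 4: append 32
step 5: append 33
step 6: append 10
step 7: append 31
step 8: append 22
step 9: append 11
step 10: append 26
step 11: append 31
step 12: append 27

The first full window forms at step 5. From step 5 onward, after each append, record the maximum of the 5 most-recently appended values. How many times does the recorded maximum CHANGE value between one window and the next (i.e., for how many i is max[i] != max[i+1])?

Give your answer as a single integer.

Answer: 1

Derivation:
step 1: append 8 -> window=[8] (not full yet)
step 2: append 16 -> window=[8, 16] (not full yet)
step 3: append 5 -> window=[8, 16, 5] (not full yet)
step 4: append 32 -> window=[8, 16, 5, 32] (not full yet)
step 5: append 33 -> window=[8, 16, 5, 32, 33] -> max=33
step 6: append 10 -> window=[16, 5, 32, 33, 10] -> max=33
step 7: append 31 -> window=[5, 32, 33, 10, 31] -> max=33
step 8: append 22 -> window=[32, 33, 10, 31, 22] -> max=33
step 9: append 11 -> window=[33, 10, 31, 22, 11] -> max=33
step 10: append 26 -> window=[10, 31, 22, 11, 26] -> max=31
step 11: append 31 -> window=[31, 22, 11, 26, 31] -> max=31
step 12: append 27 -> window=[22, 11, 26, 31, 27] -> max=31
Recorded maximums: 33 33 33 33 33 31 31 31
Changes between consecutive maximums: 1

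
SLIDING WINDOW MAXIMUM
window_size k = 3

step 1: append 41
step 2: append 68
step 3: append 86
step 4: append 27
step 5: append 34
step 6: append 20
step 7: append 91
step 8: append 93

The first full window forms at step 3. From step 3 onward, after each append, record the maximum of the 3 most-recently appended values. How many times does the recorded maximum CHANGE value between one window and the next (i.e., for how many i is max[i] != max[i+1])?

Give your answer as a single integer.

step 1: append 41 -> window=[41] (not full yet)
step 2: append 68 -> window=[41, 68] (not full yet)
step 3: append 86 -> window=[41, 68, 86] -> max=86
step 4: append 27 -> window=[68, 86, 27] -> max=86
step 5: append 34 -> window=[86, 27, 34] -> max=86
step 6: append 20 -> window=[27, 34, 20] -> max=34
step 7: append 91 -> window=[34, 20, 91] -> max=91
step 8: append 93 -> window=[20, 91, 93] -> max=93
Recorded maximums: 86 86 86 34 91 93
Changes between consecutive maximums: 3

Answer: 3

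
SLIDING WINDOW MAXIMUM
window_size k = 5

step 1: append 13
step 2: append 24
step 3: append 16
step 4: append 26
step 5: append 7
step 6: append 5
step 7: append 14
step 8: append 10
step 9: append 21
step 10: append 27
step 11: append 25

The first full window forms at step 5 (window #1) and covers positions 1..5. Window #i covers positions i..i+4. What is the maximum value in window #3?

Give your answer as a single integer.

Answer: 26

Derivation:
step 1: append 13 -> window=[13] (not full yet)
step 2: append 24 -> window=[13, 24] (not full yet)
step 3: append 16 -> window=[13, 24, 16] (not full yet)
step 4: append 26 -> window=[13, 24, 16, 26] (not full yet)
step 5: append 7 -> window=[13, 24, 16, 26, 7] -> max=26
step 6: append 5 -> window=[24, 16, 26, 7, 5] -> max=26
step 7: append 14 -> window=[16, 26, 7, 5, 14] -> max=26
Window #3 max = 26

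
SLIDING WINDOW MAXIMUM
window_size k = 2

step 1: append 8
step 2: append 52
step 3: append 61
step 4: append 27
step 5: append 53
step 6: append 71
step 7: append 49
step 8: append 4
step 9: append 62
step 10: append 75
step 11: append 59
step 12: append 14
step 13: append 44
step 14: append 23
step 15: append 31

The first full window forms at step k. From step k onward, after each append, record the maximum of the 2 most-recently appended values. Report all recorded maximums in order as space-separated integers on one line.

Answer: 52 61 61 53 71 71 49 62 75 75 59 44 44 31

Derivation:
step 1: append 8 -> window=[8] (not full yet)
step 2: append 52 -> window=[8, 52] -> max=52
step 3: append 61 -> window=[52, 61] -> max=61
step 4: append 27 -> window=[61, 27] -> max=61
step 5: append 53 -> window=[27, 53] -> max=53
step 6: append 71 -> window=[53, 71] -> max=71
step 7: append 49 -> window=[71, 49] -> max=71
step 8: append 4 -> window=[49, 4] -> max=49
step 9: append 62 -> window=[4, 62] -> max=62
step 10: append 75 -> window=[62, 75] -> max=75
step 11: append 59 -> window=[75, 59] -> max=75
step 12: append 14 -> window=[59, 14] -> max=59
step 13: append 44 -> window=[14, 44] -> max=44
step 14: append 23 -> window=[44, 23] -> max=44
step 15: append 31 -> window=[23, 31] -> max=31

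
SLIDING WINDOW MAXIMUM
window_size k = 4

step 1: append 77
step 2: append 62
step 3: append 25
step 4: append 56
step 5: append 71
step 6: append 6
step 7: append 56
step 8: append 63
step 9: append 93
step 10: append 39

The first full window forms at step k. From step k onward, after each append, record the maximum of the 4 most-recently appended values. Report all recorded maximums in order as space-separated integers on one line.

Answer: 77 71 71 71 71 93 93

Derivation:
step 1: append 77 -> window=[77] (not full yet)
step 2: append 62 -> window=[77, 62] (not full yet)
step 3: append 25 -> window=[77, 62, 25] (not full yet)
step 4: append 56 -> window=[77, 62, 25, 56] -> max=77
step 5: append 71 -> window=[62, 25, 56, 71] -> max=71
step 6: append 6 -> window=[25, 56, 71, 6] -> max=71
step 7: append 56 -> window=[56, 71, 6, 56] -> max=71
step 8: append 63 -> window=[71, 6, 56, 63] -> max=71
step 9: append 93 -> window=[6, 56, 63, 93] -> max=93
step 10: append 39 -> window=[56, 63, 93, 39] -> max=93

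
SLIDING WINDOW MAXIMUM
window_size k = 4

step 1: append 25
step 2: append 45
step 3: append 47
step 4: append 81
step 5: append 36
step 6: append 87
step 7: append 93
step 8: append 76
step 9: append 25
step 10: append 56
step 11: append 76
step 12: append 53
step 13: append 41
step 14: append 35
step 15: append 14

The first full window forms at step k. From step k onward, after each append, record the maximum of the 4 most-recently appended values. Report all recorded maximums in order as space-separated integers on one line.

Answer: 81 81 87 93 93 93 93 76 76 76 76 53

Derivation:
step 1: append 25 -> window=[25] (not full yet)
step 2: append 45 -> window=[25, 45] (not full yet)
step 3: append 47 -> window=[25, 45, 47] (not full yet)
step 4: append 81 -> window=[25, 45, 47, 81] -> max=81
step 5: append 36 -> window=[45, 47, 81, 36] -> max=81
step 6: append 87 -> window=[47, 81, 36, 87] -> max=87
step 7: append 93 -> window=[81, 36, 87, 93] -> max=93
step 8: append 76 -> window=[36, 87, 93, 76] -> max=93
step 9: append 25 -> window=[87, 93, 76, 25] -> max=93
step 10: append 56 -> window=[93, 76, 25, 56] -> max=93
step 11: append 76 -> window=[76, 25, 56, 76] -> max=76
step 12: append 53 -> window=[25, 56, 76, 53] -> max=76
step 13: append 41 -> window=[56, 76, 53, 41] -> max=76
step 14: append 35 -> window=[76, 53, 41, 35] -> max=76
step 15: append 14 -> window=[53, 41, 35, 14] -> max=53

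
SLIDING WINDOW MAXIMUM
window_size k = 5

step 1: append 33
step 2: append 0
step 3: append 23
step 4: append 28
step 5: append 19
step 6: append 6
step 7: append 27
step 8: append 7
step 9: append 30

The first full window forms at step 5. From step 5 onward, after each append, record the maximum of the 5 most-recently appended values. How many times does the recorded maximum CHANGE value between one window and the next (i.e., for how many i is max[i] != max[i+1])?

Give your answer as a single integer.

step 1: append 33 -> window=[33] (not full yet)
step 2: append 0 -> window=[33, 0] (not full yet)
step 3: append 23 -> window=[33, 0, 23] (not full yet)
step 4: append 28 -> window=[33, 0, 23, 28] (not full yet)
step 5: append 19 -> window=[33, 0, 23, 28, 19] -> max=33
step 6: append 6 -> window=[0, 23, 28, 19, 6] -> max=28
step 7: append 27 -> window=[23, 28, 19, 6, 27] -> max=28
step 8: append 7 -> window=[28, 19, 6, 27, 7] -> max=28
step 9: append 30 -> window=[19, 6, 27, 7, 30] -> max=30
Recorded maximums: 33 28 28 28 30
Changes between consecutive maximums: 2

Answer: 2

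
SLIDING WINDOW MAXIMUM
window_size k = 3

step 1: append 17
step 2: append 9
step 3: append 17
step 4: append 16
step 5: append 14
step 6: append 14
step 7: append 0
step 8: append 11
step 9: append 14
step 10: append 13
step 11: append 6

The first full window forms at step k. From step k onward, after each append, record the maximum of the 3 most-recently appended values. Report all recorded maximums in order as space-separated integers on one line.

Answer: 17 17 17 16 14 14 14 14 14

Derivation:
step 1: append 17 -> window=[17] (not full yet)
step 2: append 9 -> window=[17, 9] (not full yet)
step 3: append 17 -> window=[17, 9, 17] -> max=17
step 4: append 16 -> window=[9, 17, 16] -> max=17
step 5: append 14 -> window=[17, 16, 14] -> max=17
step 6: append 14 -> window=[16, 14, 14] -> max=16
step 7: append 0 -> window=[14, 14, 0] -> max=14
step 8: append 11 -> window=[14, 0, 11] -> max=14
step 9: append 14 -> window=[0, 11, 14] -> max=14
step 10: append 13 -> window=[11, 14, 13] -> max=14
step 11: append 6 -> window=[14, 13, 6] -> max=14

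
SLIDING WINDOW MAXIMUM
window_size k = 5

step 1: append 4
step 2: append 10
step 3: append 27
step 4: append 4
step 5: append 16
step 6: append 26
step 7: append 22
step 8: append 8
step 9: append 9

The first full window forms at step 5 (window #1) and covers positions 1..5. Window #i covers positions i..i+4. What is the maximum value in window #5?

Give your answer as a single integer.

step 1: append 4 -> window=[4] (not full yet)
step 2: append 10 -> window=[4, 10] (not full yet)
step 3: append 27 -> window=[4, 10, 27] (not full yet)
step 4: append 4 -> window=[4, 10, 27, 4] (not full yet)
step 5: append 16 -> window=[4, 10, 27, 4, 16] -> max=27
step 6: append 26 -> window=[10, 27, 4, 16, 26] -> max=27
step 7: append 22 -> window=[27, 4, 16, 26, 22] -> max=27
step 8: append 8 -> window=[4, 16, 26, 22, 8] -> max=26
step 9: append 9 -> window=[16, 26, 22, 8, 9] -> max=26
Window #5 max = 26

Answer: 26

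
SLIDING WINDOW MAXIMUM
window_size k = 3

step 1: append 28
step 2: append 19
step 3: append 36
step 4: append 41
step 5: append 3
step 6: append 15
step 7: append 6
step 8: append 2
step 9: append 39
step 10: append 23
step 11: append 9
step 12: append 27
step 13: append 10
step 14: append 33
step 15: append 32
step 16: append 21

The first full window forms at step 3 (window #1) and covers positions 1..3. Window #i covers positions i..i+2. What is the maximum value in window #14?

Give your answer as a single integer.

step 1: append 28 -> window=[28] (not full yet)
step 2: append 19 -> window=[28, 19] (not full yet)
step 3: append 36 -> window=[28, 19, 36] -> max=36
step 4: append 41 -> window=[19, 36, 41] -> max=41
step 5: append 3 -> window=[36, 41, 3] -> max=41
step 6: append 15 -> window=[41, 3, 15] -> max=41
step 7: append 6 -> window=[3, 15, 6] -> max=15
step 8: append 2 -> window=[15, 6, 2] -> max=15
step 9: append 39 -> window=[6, 2, 39] -> max=39
step 10: append 23 -> window=[2, 39, 23] -> max=39
step 11: append 9 -> window=[39, 23, 9] -> max=39
step 12: append 27 -> window=[23, 9, 27] -> max=27
step 13: append 10 -> window=[9, 27, 10] -> max=27
step 14: append 33 -> window=[27, 10, 33] -> max=33
step 15: append 32 -> window=[10, 33, 32] -> max=33
step 16: append 21 -> window=[33, 32, 21] -> max=33
Window #14 max = 33

Answer: 33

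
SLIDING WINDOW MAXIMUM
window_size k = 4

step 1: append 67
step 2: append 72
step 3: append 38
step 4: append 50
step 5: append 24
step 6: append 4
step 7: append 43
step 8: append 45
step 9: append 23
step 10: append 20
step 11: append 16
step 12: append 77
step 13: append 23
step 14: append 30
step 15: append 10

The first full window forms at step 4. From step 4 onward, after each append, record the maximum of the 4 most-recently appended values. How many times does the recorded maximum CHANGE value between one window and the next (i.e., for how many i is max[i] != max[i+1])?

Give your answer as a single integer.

step 1: append 67 -> window=[67] (not full yet)
step 2: append 72 -> window=[67, 72] (not full yet)
step 3: append 38 -> window=[67, 72, 38] (not full yet)
step 4: append 50 -> window=[67, 72, 38, 50] -> max=72
step 5: append 24 -> window=[72, 38, 50, 24] -> max=72
step 6: append 4 -> window=[38, 50, 24, 4] -> max=50
step 7: append 43 -> window=[50, 24, 4, 43] -> max=50
step 8: append 45 -> window=[24, 4, 43, 45] -> max=45
step 9: append 23 -> window=[4, 43, 45, 23] -> max=45
step 10: append 20 -> window=[43, 45, 23, 20] -> max=45
step 11: append 16 -> window=[45, 23, 20, 16] -> max=45
step 12: append 77 -> window=[23, 20, 16, 77] -> max=77
step 13: append 23 -> window=[20, 16, 77, 23] -> max=77
step 14: append 30 -> window=[16, 77, 23, 30] -> max=77
step 15: append 10 -> window=[77, 23, 30, 10] -> max=77
Recorded maximums: 72 72 50 50 45 45 45 45 77 77 77 77
Changes between consecutive maximums: 3

Answer: 3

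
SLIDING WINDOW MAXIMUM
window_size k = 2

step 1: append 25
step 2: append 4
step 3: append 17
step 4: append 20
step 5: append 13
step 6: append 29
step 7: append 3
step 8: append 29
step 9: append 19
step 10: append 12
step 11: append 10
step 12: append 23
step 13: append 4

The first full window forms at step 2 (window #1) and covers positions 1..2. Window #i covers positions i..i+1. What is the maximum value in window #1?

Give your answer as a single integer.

step 1: append 25 -> window=[25] (not full yet)
step 2: append 4 -> window=[25, 4] -> max=25
Window #1 max = 25

Answer: 25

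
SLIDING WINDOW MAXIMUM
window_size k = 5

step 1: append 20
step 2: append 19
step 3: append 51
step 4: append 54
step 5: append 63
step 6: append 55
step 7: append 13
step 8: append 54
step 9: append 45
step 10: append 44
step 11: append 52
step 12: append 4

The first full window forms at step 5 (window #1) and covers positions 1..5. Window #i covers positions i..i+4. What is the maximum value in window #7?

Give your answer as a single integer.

Answer: 54

Derivation:
step 1: append 20 -> window=[20] (not full yet)
step 2: append 19 -> window=[20, 19] (not full yet)
step 3: append 51 -> window=[20, 19, 51] (not full yet)
step 4: append 54 -> window=[20, 19, 51, 54] (not full yet)
step 5: append 63 -> window=[20, 19, 51, 54, 63] -> max=63
step 6: append 55 -> window=[19, 51, 54, 63, 55] -> max=63
step 7: append 13 -> window=[51, 54, 63, 55, 13] -> max=63
step 8: append 54 -> window=[54, 63, 55, 13, 54] -> max=63
step 9: append 45 -> window=[63, 55, 13, 54, 45] -> max=63
step 10: append 44 -> window=[55, 13, 54, 45, 44] -> max=55
step 11: append 52 -> window=[13, 54, 45, 44, 52] -> max=54
Window #7 max = 54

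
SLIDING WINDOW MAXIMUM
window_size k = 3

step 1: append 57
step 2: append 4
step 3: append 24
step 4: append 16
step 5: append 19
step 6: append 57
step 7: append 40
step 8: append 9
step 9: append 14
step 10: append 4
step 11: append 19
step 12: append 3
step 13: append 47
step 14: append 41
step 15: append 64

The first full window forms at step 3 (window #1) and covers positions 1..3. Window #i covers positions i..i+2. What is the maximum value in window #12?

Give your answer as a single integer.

step 1: append 57 -> window=[57] (not full yet)
step 2: append 4 -> window=[57, 4] (not full yet)
step 3: append 24 -> window=[57, 4, 24] -> max=57
step 4: append 16 -> window=[4, 24, 16] -> max=24
step 5: append 19 -> window=[24, 16, 19] -> max=24
step 6: append 57 -> window=[16, 19, 57] -> max=57
step 7: append 40 -> window=[19, 57, 40] -> max=57
step 8: append 9 -> window=[57, 40, 9] -> max=57
step 9: append 14 -> window=[40, 9, 14] -> max=40
step 10: append 4 -> window=[9, 14, 4] -> max=14
step 11: append 19 -> window=[14, 4, 19] -> max=19
step 12: append 3 -> window=[4, 19, 3] -> max=19
step 13: append 47 -> window=[19, 3, 47] -> max=47
step 14: append 41 -> window=[3, 47, 41] -> max=47
Window #12 max = 47

Answer: 47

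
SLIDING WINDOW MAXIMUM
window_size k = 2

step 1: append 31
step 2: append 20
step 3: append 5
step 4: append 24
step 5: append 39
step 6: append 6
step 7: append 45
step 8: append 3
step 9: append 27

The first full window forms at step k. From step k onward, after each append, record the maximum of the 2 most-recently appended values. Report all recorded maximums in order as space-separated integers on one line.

step 1: append 31 -> window=[31] (not full yet)
step 2: append 20 -> window=[31, 20] -> max=31
step 3: append 5 -> window=[20, 5] -> max=20
step 4: append 24 -> window=[5, 24] -> max=24
step 5: append 39 -> window=[24, 39] -> max=39
step 6: append 6 -> window=[39, 6] -> max=39
step 7: append 45 -> window=[6, 45] -> max=45
step 8: append 3 -> window=[45, 3] -> max=45
step 9: append 27 -> window=[3, 27] -> max=27

Answer: 31 20 24 39 39 45 45 27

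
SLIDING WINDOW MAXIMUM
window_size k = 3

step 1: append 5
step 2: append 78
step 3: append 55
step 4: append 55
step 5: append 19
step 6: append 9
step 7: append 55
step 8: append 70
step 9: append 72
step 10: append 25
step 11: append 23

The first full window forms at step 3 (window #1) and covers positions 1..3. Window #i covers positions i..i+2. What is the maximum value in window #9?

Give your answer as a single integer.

step 1: append 5 -> window=[5] (not full yet)
step 2: append 78 -> window=[5, 78] (not full yet)
step 3: append 55 -> window=[5, 78, 55] -> max=78
step 4: append 55 -> window=[78, 55, 55] -> max=78
step 5: append 19 -> window=[55, 55, 19] -> max=55
step 6: append 9 -> window=[55, 19, 9] -> max=55
step 7: append 55 -> window=[19, 9, 55] -> max=55
step 8: append 70 -> window=[9, 55, 70] -> max=70
step 9: append 72 -> window=[55, 70, 72] -> max=72
step 10: append 25 -> window=[70, 72, 25] -> max=72
step 11: append 23 -> window=[72, 25, 23] -> max=72
Window #9 max = 72

Answer: 72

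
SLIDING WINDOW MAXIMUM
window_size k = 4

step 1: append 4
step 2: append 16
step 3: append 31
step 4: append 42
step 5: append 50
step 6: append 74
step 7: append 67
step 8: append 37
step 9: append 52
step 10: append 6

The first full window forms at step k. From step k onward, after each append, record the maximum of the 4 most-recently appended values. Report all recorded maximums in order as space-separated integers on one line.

step 1: append 4 -> window=[4] (not full yet)
step 2: append 16 -> window=[4, 16] (not full yet)
step 3: append 31 -> window=[4, 16, 31] (not full yet)
step 4: append 42 -> window=[4, 16, 31, 42] -> max=42
step 5: append 50 -> window=[16, 31, 42, 50] -> max=50
step 6: append 74 -> window=[31, 42, 50, 74] -> max=74
step 7: append 67 -> window=[42, 50, 74, 67] -> max=74
step 8: append 37 -> window=[50, 74, 67, 37] -> max=74
step 9: append 52 -> window=[74, 67, 37, 52] -> max=74
step 10: append 6 -> window=[67, 37, 52, 6] -> max=67

Answer: 42 50 74 74 74 74 67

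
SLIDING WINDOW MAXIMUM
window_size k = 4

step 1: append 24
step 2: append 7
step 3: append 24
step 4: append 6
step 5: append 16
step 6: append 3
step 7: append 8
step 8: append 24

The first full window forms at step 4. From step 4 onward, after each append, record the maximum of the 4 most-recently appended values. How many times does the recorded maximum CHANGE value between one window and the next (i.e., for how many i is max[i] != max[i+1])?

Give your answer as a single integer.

step 1: append 24 -> window=[24] (not full yet)
step 2: append 7 -> window=[24, 7] (not full yet)
step 3: append 24 -> window=[24, 7, 24] (not full yet)
step 4: append 6 -> window=[24, 7, 24, 6] -> max=24
step 5: append 16 -> window=[7, 24, 6, 16] -> max=24
step 6: append 3 -> window=[24, 6, 16, 3] -> max=24
step 7: append 8 -> window=[6, 16, 3, 8] -> max=16
step 8: append 24 -> window=[16, 3, 8, 24] -> max=24
Recorded maximums: 24 24 24 16 24
Changes between consecutive maximums: 2

Answer: 2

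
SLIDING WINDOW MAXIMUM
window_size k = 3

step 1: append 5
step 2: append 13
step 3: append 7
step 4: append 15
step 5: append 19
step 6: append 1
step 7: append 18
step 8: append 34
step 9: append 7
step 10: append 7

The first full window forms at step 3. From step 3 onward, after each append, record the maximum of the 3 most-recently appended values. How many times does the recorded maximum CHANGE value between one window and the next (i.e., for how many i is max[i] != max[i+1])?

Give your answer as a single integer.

step 1: append 5 -> window=[5] (not full yet)
step 2: append 13 -> window=[5, 13] (not full yet)
step 3: append 7 -> window=[5, 13, 7] -> max=13
step 4: append 15 -> window=[13, 7, 15] -> max=15
step 5: append 19 -> window=[7, 15, 19] -> max=19
step 6: append 1 -> window=[15, 19, 1] -> max=19
step 7: append 18 -> window=[19, 1, 18] -> max=19
step 8: append 34 -> window=[1, 18, 34] -> max=34
step 9: append 7 -> window=[18, 34, 7] -> max=34
step 10: append 7 -> window=[34, 7, 7] -> max=34
Recorded maximums: 13 15 19 19 19 34 34 34
Changes between consecutive maximums: 3

Answer: 3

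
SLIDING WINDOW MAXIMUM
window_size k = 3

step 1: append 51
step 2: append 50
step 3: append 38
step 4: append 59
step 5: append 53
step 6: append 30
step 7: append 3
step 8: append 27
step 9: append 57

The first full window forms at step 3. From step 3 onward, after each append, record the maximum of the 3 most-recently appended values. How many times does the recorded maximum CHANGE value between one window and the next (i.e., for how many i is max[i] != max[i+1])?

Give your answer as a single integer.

Answer: 4

Derivation:
step 1: append 51 -> window=[51] (not full yet)
step 2: append 50 -> window=[51, 50] (not full yet)
step 3: append 38 -> window=[51, 50, 38] -> max=51
step 4: append 59 -> window=[50, 38, 59] -> max=59
step 5: append 53 -> window=[38, 59, 53] -> max=59
step 6: append 30 -> window=[59, 53, 30] -> max=59
step 7: append 3 -> window=[53, 30, 3] -> max=53
step 8: append 27 -> window=[30, 3, 27] -> max=30
step 9: append 57 -> window=[3, 27, 57] -> max=57
Recorded maximums: 51 59 59 59 53 30 57
Changes between consecutive maximums: 4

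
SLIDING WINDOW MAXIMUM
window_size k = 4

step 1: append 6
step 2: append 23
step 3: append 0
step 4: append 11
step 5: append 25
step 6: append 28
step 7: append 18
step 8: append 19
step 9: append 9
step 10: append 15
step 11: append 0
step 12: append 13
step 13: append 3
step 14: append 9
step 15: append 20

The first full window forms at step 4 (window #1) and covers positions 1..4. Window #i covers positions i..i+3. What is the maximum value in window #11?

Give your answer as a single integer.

Answer: 13

Derivation:
step 1: append 6 -> window=[6] (not full yet)
step 2: append 23 -> window=[6, 23] (not full yet)
step 3: append 0 -> window=[6, 23, 0] (not full yet)
step 4: append 11 -> window=[6, 23, 0, 11] -> max=23
step 5: append 25 -> window=[23, 0, 11, 25] -> max=25
step 6: append 28 -> window=[0, 11, 25, 28] -> max=28
step 7: append 18 -> window=[11, 25, 28, 18] -> max=28
step 8: append 19 -> window=[25, 28, 18, 19] -> max=28
step 9: append 9 -> window=[28, 18, 19, 9] -> max=28
step 10: append 15 -> window=[18, 19, 9, 15] -> max=19
step 11: append 0 -> window=[19, 9, 15, 0] -> max=19
step 12: append 13 -> window=[9, 15, 0, 13] -> max=15
step 13: append 3 -> window=[15, 0, 13, 3] -> max=15
step 14: append 9 -> window=[0, 13, 3, 9] -> max=13
Window #11 max = 13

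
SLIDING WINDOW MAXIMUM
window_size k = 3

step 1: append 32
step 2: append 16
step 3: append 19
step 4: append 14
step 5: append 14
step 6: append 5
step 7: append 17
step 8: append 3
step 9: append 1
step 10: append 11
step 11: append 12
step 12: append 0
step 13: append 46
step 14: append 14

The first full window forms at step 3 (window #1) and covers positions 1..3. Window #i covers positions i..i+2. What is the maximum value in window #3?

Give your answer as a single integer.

Answer: 19

Derivation:
step 1: append 32 -> window=[32] (not full yet)
step 2: append 16 -> window=[32, 16] (not full yet)
step 3: append 19 -> window=[32, 16, 19] -> max=32
step 4: append 14 -> window=[16, 19, 14] -> max=19
step 5: append 14 -> window=[19, 14, 14] -> max=19
Window #3 max = 19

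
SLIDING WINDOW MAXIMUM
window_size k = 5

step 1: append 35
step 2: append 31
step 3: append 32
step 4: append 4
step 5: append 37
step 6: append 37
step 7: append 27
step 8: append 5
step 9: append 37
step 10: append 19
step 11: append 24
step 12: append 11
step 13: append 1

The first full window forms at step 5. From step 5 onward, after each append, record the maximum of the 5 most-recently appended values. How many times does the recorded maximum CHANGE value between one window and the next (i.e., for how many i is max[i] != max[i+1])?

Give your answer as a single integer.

Answer: 0

Derivation:
step 1: append 35 -> window=[35] (not full yet)
step 2: append 31 -> window=[35, 31] (not full yet)
step 3: append 32 -> window=[35, 31, 32] (not full yet)
step 4: append 4 -> window=[35, 31, 32, 4] (not full yet)
step 5: append 37 -> window=[35, 31, 32, 4, 37] -> max=37
step 6: append 37 -> window=[31, 32, 4, 37, 37] -> max=37
step 7: append 27 -> window=[32, 4, 37, 37, 27] -> max=37
step 8: append 5 -> window=[4, 37, 37, 27, 5] -> max=37
step 9: append 37 -> window=[37, 37, 27, 5, 37] -> max=37
step 10: append 19 -> window=[37, 27, 5, 37, 19] -> max=37
step 11: append 24 -> window=[27, 5, 37, 19, 24] -> max=37
step 12: append 11 -> window=[5, 37, 19, 24, 11] -> max=37
step 13: append 1 -> window=[37, 19, 24, 11, 1] -> max=37
Recorded maximums: 37 37 37 37 37 37 37 37 37
Changes between consecutive maximums: 0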